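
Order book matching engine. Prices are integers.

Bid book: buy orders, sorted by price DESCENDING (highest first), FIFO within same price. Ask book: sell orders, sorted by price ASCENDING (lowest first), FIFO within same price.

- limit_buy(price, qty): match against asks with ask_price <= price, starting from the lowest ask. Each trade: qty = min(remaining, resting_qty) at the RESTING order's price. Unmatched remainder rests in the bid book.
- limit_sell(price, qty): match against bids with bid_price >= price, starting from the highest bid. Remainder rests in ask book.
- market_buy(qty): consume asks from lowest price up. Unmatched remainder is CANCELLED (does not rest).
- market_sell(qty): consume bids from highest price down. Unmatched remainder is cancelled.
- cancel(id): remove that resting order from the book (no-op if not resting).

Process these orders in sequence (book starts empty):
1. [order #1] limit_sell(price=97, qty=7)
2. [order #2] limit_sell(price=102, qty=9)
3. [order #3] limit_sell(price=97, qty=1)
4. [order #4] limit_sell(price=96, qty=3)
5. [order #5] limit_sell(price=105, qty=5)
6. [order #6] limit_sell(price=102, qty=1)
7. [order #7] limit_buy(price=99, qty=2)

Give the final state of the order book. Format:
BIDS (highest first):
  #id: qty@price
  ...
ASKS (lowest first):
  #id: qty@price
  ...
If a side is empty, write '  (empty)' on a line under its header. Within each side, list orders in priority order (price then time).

After op 1 [order #1] limit_sell(price=97, qty=7): fills=none; bids=[-] asks=[#1:7@97]
After op 2 [order #2] limit_sell(price=102, qty=9): fills=none; bids=[-] asks=[#1:7@97 #2:9@102]
After op 3 [order #3] limit_sell(price=97, qty=1): fills=none; bids=[-] asks=[#1:7@97 #3:1@97 #2:9@102]
After op 4 [order #4] limit_sell(price=96, qty=3): fills=none; bids=[-] asks=[#4:3@96 #1:7@97 #3:1@97 #2:9@102]
After op 5 [order #5] limit_sell(price=105, qty=5): fills=none; bids=[-] asks=[#4:3@96 #1:7@97 #3:1@97 #2:9@102 #5:5@105]
After op 6 [order #6] limit_sell(price=102, qty=1): fills=none; bids=[-] asks=[#4:3@96 #1:7@97 #3:1@97 #2:9@102 #6:1@102 #5:5@105]
After op 7 [order #7] limit_buy(price=99, qty=2): fills=#7x#4:2@96; bids=[-] asks=[#4:1@96 #1:7@97 #3:1@97 #2:9@102 #6:1@102 #5:5@105]

Answer: BIDS (highest first):
  (empty)
ASKS (lowest first):
  #4: 1@96
  #1: 7@97
  #3: 1@97
  #2: 9@102
  #6: 1@102
  #5: 5@105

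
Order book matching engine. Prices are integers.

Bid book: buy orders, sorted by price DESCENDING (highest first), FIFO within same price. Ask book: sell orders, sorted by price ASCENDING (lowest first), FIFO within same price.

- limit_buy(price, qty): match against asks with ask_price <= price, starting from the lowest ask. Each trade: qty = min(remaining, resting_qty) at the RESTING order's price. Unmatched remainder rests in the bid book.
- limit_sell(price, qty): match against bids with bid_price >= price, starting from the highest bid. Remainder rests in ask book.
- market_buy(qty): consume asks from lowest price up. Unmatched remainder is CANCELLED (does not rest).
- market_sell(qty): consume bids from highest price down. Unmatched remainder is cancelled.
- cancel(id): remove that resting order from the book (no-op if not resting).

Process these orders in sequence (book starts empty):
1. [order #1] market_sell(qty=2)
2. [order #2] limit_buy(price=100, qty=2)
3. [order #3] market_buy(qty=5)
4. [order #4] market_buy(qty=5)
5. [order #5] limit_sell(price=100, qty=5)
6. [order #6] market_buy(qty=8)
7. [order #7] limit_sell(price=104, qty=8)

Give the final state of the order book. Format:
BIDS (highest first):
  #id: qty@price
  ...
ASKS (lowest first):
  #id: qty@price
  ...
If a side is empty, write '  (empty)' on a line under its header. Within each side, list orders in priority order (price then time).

Answer: BIDS (highest first):
  (empty)
ASKS (lowest first):
  #7: 8@104

Derivation:
After op 1 [order #1] market_sell(qty=2): fills=none; bids=[-] asks=[-]
After op 2 [order #2] limit_buy(price=100, qty=2): fills=none; bids=[#2:2@100] asks=[-]
After op 3 [order #3] market_buy(qty=5): fills=none; bids=[#2:2@100] asks=[-]
After op 4 [order #4] market_buy(qty=5): fills=none; bids=[#2:2@100] asks=[-]
After op 5 [order #5] limit_sell(price=100, qty=5): fills=#2x#5:2@100; bids=[-] asks=[#5:3@100]
After op 6 [order #6] market_buy(qty=8): fills=#6x#5:3@100; bids=[-] asks=[-]
After op 7 [order #7] limit_sell(price=104, qty=8): fills=none; bids=[-] asks=[#7:8@104]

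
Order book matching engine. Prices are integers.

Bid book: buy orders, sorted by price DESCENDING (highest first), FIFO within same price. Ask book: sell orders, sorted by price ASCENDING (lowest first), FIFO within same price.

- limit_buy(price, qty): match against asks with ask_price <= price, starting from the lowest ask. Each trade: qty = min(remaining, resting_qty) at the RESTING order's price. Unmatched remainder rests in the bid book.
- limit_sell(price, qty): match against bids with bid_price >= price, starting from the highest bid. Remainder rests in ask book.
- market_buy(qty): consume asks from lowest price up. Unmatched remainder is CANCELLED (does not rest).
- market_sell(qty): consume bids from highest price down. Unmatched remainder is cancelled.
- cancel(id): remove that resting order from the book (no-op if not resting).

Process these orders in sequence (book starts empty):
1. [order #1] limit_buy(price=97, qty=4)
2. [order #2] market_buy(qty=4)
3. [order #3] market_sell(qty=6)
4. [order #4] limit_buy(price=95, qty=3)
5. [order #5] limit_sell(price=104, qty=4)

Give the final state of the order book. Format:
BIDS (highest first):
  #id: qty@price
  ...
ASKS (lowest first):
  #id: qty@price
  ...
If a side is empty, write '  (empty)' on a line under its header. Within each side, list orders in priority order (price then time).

After op 1 [order #1] limit_buy(price=97, qty=4): fills=none; bids=[#1:4@97] asks=[-]
After op 2 [order #2] market_buy(qty=4): fills=none; bids=[#1:4@97] asks=[-]
After op 3 [order #3] market_sell(qty=6): fills=#1x#3:4@97; bids=[-] asks=[-]
After op 4 [order #4] limit_buy(price=95, qty=3): fills=none; bids=[#4:3@95] asks=[-]
After op 5 [order #5] limit_sell(price=104, qty=4): fills=none; bids=[#4:3@95] asks=[#5:4@104]

Answer: BIDS (highest first):
  #4: 3@95
ASKS (lowest first):
  #5: 4@104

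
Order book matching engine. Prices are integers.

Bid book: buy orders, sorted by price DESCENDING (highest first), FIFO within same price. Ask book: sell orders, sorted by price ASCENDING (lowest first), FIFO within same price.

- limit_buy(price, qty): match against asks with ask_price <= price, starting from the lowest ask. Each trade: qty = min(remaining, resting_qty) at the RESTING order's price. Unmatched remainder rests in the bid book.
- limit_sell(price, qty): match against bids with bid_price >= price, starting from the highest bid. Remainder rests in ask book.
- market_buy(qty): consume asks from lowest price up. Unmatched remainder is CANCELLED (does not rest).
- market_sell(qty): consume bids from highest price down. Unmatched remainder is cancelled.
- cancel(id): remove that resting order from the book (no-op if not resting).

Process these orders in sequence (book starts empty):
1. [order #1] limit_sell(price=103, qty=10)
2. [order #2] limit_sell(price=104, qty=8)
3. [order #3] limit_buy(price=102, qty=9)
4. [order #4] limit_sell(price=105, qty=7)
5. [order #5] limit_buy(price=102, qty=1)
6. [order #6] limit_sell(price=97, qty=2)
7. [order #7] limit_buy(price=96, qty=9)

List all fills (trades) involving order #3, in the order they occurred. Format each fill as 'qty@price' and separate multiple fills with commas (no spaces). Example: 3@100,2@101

After op 1 [order #1] limit_sell(price=103, qty=10): fills=none; bids=[-] asks=[#1:10@103]
After op 2 [order #2] limit_sell(price=104, qty=8): fills=none; bids=[-] asks=[#1:10@103 #2:8@104]
After op 3 [order #3] limit_buy(price=102, qty=9): fills=none; bids=[#3:9@102] asks=[#1:10@103 #2:8@104]
After op 4 [order #4] limit_sell(price=105, qty=7): fills=none; bids=[#3:9@102] asks=[#1:10@103 #2:8@104 #4:7@105]
After op 5 [order #5] limit_buy(price=102, qty=1): fills=none; bids=[#3:9@102 #5:1@102] asks=[#1:10@103 #2:8@104 #4:7@105]
After op 6 [order #6] limit_sell(price=97, qty=2): fills=#3x#6:2@102; bids=[#3:7@102 #5:1@102] asks=[#1:10@103 #2:8@104 #4:7@105]
After op 7 [order #7] limit_buy(price=96, qty=9): fills=none; bids=[#3:7@102 #5:1@102 #7:9@96] asks=[#1:10@103 #2:8@104 #4:7@105]

Answer: 2@102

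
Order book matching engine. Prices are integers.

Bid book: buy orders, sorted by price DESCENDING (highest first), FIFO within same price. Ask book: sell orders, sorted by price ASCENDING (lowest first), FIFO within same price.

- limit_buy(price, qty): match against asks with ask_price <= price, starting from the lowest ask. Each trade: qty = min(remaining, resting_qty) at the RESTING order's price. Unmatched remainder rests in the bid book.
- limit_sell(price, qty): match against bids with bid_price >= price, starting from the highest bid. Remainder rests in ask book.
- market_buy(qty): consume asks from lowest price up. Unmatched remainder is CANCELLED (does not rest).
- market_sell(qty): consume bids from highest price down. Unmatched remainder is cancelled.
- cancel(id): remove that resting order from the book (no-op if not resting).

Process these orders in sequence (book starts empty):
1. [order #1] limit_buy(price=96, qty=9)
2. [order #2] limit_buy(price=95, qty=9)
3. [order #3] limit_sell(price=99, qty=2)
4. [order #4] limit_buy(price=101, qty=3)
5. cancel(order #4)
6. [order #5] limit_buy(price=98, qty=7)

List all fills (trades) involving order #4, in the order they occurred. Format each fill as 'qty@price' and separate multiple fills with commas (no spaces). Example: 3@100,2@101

Answer: 2@99

Derivation:
After op 1 [order #1] limit_buy(price=96, qty=9): fills=none; bids=[#1:9@96] asks=[-]
After op 2 [order #2] limit_buy(price=95, qty=9): fills=none; bids=[#1:9@96 #2:9@95] asks=[-]
After op 3 [order #3] limit_sell(price=99, qty=2): fills=none; bids=[#1:9@96 #2:9@95] asks=[#3:2@99]
After op 4 [order #4] limit_buy(price=101, qty=3): fills=#4x#3:2@99; bids=[#4:1@101 #1:9@96 #2:9@95] asks=[-]
After op 5 cancel(order #4): fills=none; bids=[#1:9@96 #2:9@95] asks=[-]
After op 6 [order #5] limit_buy(price=98, qty=7): fills=none; bids=[#5:7@98 #1:9@96 #2:9@95] asks=[-]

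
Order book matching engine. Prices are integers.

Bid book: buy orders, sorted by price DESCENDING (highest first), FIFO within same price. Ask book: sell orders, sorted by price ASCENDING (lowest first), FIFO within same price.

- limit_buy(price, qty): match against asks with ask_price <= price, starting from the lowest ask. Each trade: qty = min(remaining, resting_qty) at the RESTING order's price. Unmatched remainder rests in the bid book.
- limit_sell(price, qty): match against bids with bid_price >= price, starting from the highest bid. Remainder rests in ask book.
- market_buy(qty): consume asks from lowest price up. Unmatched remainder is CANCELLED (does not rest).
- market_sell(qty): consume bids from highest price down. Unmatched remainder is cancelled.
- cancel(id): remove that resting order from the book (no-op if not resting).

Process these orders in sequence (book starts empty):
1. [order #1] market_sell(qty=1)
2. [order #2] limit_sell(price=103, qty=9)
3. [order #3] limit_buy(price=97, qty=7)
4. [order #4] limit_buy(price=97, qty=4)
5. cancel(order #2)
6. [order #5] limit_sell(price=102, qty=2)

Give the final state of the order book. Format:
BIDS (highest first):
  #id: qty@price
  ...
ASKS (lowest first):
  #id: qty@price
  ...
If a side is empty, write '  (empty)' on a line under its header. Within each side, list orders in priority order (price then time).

After op 1 [order #1] market_sell(qty=1): fills=none; bids=[-] asks=[-]
After op 2 [order #2] limit_sell(price=103, qty=9): fills=none; bids=[-] asks=[#2:9@103]
After op 3 [order #3] limit_buy(price=97, qty=7): fills=none; bids=[#3:7@97] asks=[#2:9@103]
After op 4 [order #4] limit_buy(price=97, qty=4): fills=none; bids=[#3:7@97 #4:4@97] asks=[#2:9@103]
After op 5 cancel(order #2): fills=none; bids=[#3:7@97 #4:4@97] asks=[-]
After op 6 [order #5] limit_sell(price=102, qty=2): fills=none; bids=[#3:7@97 #4:4@97] asks=[#5:2@102]

Answer: BIDS (highest first):
  #3: 7@97
  #4: 4@97
ASKS (lowest first):
  #5: 2@102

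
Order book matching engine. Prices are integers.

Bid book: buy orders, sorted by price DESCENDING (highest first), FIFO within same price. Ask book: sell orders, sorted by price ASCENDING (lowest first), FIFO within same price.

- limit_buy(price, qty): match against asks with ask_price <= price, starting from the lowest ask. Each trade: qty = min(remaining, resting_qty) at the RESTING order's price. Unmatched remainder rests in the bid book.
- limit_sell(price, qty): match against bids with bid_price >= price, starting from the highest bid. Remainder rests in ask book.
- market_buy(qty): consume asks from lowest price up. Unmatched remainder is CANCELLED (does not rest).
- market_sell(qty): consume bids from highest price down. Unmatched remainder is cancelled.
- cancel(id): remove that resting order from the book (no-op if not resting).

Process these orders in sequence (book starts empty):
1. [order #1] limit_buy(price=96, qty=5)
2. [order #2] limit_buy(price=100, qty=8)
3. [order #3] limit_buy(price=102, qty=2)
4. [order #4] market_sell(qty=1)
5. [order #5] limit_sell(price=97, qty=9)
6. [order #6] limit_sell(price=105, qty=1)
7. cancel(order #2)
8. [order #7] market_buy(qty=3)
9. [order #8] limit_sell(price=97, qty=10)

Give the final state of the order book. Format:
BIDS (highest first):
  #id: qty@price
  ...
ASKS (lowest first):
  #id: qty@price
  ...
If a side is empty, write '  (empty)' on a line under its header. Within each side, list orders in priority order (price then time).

Answer: BIDS (highest first):
  #1: 5@96
ASKS (lowest first):
  #8: 10@97

Derivation:
After op 1 [order #1] limit_buy(price=96, qty=5): fills=none; bids=[#1:5@96] asks=[-]
After op 2 [order #2] limit_buy(price=100, qty=8): fills=none; bids=[#2:8@100 #1:5@96] asks=[-]
After op 3 [order #3] limit_buy(price=102, qty=2): fills=none; bids=[#3:2@102 #2:8@100 #1:5@96] asks=[-]
After op 4 [order #4] market_sell(qty=1): fills=#3x#4:1@102; bids=[#3:1@102 #2:8@100 #1:5@96] asks=[-]
After op 5 [order #5] limit_sell(price=97, qty=9): fills=#3x#5:1@102 #2x#5:8@100; bids=[#1:5@96] asks=[-]
After op 6 [order #6] limit_sell(price=105, qty=1): fills=none; bids=[#1:5@96] asks=[#6:1@105]
After op 7 cancel(order #2): fills=none; bids=[#1:5@96] asks=[#6:1@105]
After op 8 [order #7] market_buy(qty=3): fills=#7x#6:1@105; bids=[#1:5@96] asks=[-]
After op 9 [order #8] limit_sell(price=97, qty=10): fills=none; bids=[#1:5@96] asks=[#8:10@97]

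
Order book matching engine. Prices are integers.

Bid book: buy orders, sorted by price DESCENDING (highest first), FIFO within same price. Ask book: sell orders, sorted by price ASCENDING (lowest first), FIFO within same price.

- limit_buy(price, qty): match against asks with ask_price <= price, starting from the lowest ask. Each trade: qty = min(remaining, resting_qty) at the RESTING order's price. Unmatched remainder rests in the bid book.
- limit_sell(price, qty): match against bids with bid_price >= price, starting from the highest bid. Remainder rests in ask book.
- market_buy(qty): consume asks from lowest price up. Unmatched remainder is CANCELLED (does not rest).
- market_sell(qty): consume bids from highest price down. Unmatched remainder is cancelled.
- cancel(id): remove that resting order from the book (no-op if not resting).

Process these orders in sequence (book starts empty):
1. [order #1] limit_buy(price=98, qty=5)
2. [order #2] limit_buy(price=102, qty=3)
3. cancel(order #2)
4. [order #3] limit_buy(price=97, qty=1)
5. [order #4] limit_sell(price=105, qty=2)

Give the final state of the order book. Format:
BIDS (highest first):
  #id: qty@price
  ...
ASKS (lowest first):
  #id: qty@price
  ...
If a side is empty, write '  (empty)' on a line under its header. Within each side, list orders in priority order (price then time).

Answer: BIDS (highest first):
  #1: 5@98
  #3: 1@97
ASKS (lowest first):
  #4: 2@105

Derivation:
After op 1 [order #1] limit_buy(price=98, qty=5): fills=none; bids=[#1:5@98] asks=[-]
After op 2 [order #2] limit_buy(price=102, qty=3): fills=none; bids=[#2:3@102 #1:5@98] asks=[-]
After op 3 cancel(order #2): fills=none; bids=[#1:5@98] asks=[-]
After op 4 [order #3] limit_buy(price=97, qty=1): fills=none; bids=[#1:5@98 #3:1@97] asks=[-]
After op 5 [order #4] limit_sell(price=105, qty=2): fills=none; bids=[#1:5@98 #3:1@97] asks=[#4:2@105]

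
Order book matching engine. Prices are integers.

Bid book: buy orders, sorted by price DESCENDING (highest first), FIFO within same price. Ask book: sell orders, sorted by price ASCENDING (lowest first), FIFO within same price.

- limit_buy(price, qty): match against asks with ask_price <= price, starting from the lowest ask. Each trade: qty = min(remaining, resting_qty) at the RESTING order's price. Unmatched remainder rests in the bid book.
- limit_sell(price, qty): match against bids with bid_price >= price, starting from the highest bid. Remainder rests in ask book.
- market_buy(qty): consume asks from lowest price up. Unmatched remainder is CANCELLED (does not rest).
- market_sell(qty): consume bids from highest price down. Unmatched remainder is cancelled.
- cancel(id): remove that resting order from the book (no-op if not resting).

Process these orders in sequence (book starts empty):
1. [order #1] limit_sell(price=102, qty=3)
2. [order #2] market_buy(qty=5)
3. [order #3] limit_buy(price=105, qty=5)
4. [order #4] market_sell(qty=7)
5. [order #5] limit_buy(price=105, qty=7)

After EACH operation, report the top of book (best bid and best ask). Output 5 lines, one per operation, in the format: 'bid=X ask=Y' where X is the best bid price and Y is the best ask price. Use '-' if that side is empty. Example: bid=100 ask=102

After op 1 [order #1] limit_sell(price=102, qty=3): fills=none; bids=[-] asks=[#1:3@102]
After op 2 [order #2] market_buy(qty=5): fills=#2x#1:3@102; bids=[-] asks=[-]
After op 3 [order #3] limit_buy(price=105, qty=5): fills=none; bids=[#3:5@105] asks=[-]
After op 4 [order #4] market_sell(qty=7): fills=#3x#4:5@105; bids=[-] asks=[-]
After op 5 [order #5] limit_buy(price=105, qty=7): fills=none; bids=[#5:7@105] asks=[-]

Answer: bid=- ask=102
bid=- ask=-
bid=105 ask=-
bid=- ask=-
bid=105 ask=-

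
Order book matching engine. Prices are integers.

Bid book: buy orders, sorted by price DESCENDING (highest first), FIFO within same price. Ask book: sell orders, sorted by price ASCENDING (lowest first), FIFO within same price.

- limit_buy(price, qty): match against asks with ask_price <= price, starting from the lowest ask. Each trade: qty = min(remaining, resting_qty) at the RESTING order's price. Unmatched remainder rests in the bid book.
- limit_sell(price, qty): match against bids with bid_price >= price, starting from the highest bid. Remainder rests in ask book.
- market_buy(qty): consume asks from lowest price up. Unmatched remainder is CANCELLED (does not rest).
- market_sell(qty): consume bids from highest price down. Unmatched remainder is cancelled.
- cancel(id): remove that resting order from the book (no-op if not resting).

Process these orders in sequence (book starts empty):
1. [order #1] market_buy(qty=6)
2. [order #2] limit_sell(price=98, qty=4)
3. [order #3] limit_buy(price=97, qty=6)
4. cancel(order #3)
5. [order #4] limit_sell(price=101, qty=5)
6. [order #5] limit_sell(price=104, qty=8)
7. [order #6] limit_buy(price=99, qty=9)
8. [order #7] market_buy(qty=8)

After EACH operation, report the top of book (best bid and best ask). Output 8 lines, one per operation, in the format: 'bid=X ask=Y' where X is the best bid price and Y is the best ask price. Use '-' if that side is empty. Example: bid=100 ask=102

Answer: bid=- ask=-
bid=- ask=98
bid=97 ask=98
bid=- ask=98
bid=- ask=98
bid=- ask=98
bid=99 ask=101
bid=99 ask=104

Derivation:
After op 1 [order #1] market_buy(qty=6): fills=none; bids=[-] asks=[-]
After op 2 [order #2] limit_sell(price=98, qty=4): fills=none; bids=[-] asks=[#2:4@98]
After op 3 [order #3] limit_buy(price=97, qty=6): fills=none; bids=[#3:6@97] asks=[#2:4@98]
After op 4 cancel(order #3): fills=none; bids=[-] asks=[#2:4@98]
After op 5 [order #4] limit_sell(price=101, qty=5): fills=none; bids=[-] asks=[#2:4@98 #4:5@101]
After op 6 [order #5] limit_sell(price=104, qty=8): fills=none; bids=[-] asks=[#2:4@98 #4:5@101 #5:8@104]
After op 7 [order #6] limit_buy(price=99, qty=9): fills=#6x#2:4@98; bids=[#6:5@99] asks=[#4:5@101 #5:8@104]
After op 8 [order #7] market_buy(qty=8): fills=#7x#4:5@101 #7x#5:3@104; bids=[#6:5@99] asks=[#5:5@104]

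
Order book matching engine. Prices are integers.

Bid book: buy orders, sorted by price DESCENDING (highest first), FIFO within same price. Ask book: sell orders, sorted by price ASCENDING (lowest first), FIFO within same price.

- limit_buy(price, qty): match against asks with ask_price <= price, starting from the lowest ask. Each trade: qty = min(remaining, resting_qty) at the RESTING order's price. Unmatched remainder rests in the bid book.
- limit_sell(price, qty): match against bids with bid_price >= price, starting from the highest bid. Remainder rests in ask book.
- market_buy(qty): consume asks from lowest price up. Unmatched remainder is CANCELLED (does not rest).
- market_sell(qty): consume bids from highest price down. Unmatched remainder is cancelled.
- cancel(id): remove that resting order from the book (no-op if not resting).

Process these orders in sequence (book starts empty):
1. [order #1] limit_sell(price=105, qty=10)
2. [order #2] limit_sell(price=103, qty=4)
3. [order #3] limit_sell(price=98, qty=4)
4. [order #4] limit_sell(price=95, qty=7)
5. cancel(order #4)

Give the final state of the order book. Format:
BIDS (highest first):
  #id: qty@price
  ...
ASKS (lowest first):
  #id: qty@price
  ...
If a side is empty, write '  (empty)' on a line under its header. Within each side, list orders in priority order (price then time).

After op 1 [order #1] limit_sell(price=105, qty=10): fills=none; bids=[-] asks=[#1:10@105]
After op 2 [order #2] limit_sell(price=103, qty=4): fills=none; bids=[-] asks=[#2:4@103 #1:10@105]
After op 3 [order #3] limit_sell(price=98, qty=4): fills=none; bids=[-] asks=[#3:4@98 #2:4@103 #1:10@105]
After op 4 [order #4] limit_sell(price=95, qty=7): fills=none; bids=[-] asks=[#4:7@95 #3:4@98 #2:4@103 #1:10@105]
After op 5 cancel(order #4): fills=none; bids=[-] asks=[#3:4@98 #2:4@103 #1:10@105]

Answer: BIDS (highest first):
  (empty)
ASKS (lowest first):
  #3: 4@98
  #2: 4@103
  #1: 10@105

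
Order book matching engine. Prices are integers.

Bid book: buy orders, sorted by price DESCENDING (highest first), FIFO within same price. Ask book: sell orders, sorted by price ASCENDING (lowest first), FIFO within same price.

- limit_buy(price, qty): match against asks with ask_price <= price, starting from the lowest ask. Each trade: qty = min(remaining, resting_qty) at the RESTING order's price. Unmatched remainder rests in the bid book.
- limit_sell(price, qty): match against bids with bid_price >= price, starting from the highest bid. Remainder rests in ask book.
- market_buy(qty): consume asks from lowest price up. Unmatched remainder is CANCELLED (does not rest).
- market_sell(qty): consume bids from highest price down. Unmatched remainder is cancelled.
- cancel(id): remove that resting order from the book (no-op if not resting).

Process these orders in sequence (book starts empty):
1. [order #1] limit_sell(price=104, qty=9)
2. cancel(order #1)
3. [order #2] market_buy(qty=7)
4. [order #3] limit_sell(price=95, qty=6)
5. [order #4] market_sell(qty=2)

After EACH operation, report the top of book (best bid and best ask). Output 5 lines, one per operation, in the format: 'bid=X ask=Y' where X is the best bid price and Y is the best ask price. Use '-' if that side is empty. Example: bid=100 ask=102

After op 1 [order #1] limit_sell(price=104, qty=9): fills=none; bids=[-] asks=[#1:9@104]
After op 2 cancel(order #1): fills=none; bids=[-] asks=[-]
After op 3 [order #2] market_buy(qty=7): fills=none; bids=[-] asks=[-]
After op 4 [order #3] limit_sell(price=95, qty=6): fills=none; bids=[-] asks=[#3:6@95]
After op 5 [order #4] market_sell(qty=2): fills=none; bids=[-] asks=[#3:6@95]

Answer: bid=- ask=104
bid=- ask=-
bid=- ask=-
bid=- ask=95
bid=- ask=95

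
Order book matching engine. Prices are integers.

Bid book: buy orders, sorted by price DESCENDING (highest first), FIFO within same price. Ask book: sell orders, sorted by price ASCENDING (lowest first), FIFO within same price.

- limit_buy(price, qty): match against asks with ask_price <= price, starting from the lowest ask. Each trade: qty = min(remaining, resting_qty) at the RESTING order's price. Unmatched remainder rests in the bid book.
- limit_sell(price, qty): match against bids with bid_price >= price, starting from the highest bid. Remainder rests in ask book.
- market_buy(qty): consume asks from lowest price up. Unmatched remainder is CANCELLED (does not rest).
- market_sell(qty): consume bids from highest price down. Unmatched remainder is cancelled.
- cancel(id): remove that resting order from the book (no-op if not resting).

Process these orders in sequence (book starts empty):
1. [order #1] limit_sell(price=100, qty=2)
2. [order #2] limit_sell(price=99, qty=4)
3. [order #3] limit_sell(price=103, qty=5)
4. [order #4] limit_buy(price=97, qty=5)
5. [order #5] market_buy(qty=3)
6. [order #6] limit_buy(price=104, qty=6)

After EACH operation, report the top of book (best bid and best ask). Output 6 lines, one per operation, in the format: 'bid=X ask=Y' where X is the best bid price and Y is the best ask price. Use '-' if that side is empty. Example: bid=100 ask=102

After op 1 [order #1] limit_sell(price=100, qty=2): fills=none; bids=[-] asks=[#1:2@100]
After op 2 [order #2] limit_sell(price=99, qty=4): fills=none; bids=[-] asks=[#2:4@99 #1:2@100]
After op 3 [order #3] limit_sell(price=103, qty=5): fills=none; bids=[-] asks=[#2:4@99 #1:2@100 #3:5@103]
After op 4 [order #4] limit_buy(price=97, qty=5): fills=none; bids=[#4:5@97] asks=[#2:4@99 #1:2@100 #3:5@103]
After op 5 [order #5] market_buy(qty=3): fills=#5x#2:3@99; bids=[#4:5@97] asks=[#2:1@99 #1:2@100 #3:5@103]
After op 6 [order #6] limit_buy(price=104, qty=6): fills=#6x#2:1@99 #6x#1:2@100 #6x#3:3@103; bids=[#4:5@97] asks=[#3:2@103]

Answer: bid=- ask=100
bid=- ask=99
bid=- ask=99
bid=97 ask=99
bid=97 ask=99
bid=97 ask=103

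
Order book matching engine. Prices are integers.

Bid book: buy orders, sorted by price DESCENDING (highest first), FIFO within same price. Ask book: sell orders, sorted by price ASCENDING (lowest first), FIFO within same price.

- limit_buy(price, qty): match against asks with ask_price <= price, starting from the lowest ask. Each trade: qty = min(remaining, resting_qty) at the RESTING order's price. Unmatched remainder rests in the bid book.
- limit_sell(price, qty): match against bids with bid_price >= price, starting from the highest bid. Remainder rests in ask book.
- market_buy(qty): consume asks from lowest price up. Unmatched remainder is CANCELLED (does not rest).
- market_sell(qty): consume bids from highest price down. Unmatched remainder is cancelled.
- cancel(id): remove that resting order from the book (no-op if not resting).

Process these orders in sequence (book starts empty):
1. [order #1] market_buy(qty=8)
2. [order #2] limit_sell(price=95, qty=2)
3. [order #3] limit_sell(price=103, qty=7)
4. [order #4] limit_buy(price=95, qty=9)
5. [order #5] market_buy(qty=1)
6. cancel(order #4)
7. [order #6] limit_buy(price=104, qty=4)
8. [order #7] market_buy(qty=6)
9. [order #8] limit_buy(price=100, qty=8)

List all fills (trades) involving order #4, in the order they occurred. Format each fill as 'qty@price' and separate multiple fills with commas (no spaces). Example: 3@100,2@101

Answer: 2@95

Derivation:
After op 1 [order #1] market_buy(qty=8): fills=none; bids=[-] asks=[-]
After op 2 [order #2] limit_sell(price=95, qty=2): fills=none; bids=[-] asks=[#2:2@95]
After op 3 [order #3] limit_sell(price=103, qty=7): fills=none; bids=[-] asks=[#2:2@95 #3:7@103]
After op 4 [order #4] limit_buy(price=95, qty=9): fills=#4x#2:2@95; bids=[#4:7@95] asks=[#3:7@103]
After op 5 [order #5] market_buy(qty=1): fills=#5x#3:1@103; bids=[#4:7@95] asks=[#3:6@103]
After op 6 cancel(order #4): fills=none; bids=[-] asks=[#3:6@103]
After op 7 [order #6] limit_buy(price=104, qty=4): fills=#6x#3:4@103; bids=[-] asks=[#3:2@103]
After op 8 [order #7] market_buy(qty=6): fills=#7x#3:2@103; bids=[-] asks=[-]
After op 9 [order #8] limit_buy(price=100, qty=8): fills=none; bids=[#8:8@100] asks=[-]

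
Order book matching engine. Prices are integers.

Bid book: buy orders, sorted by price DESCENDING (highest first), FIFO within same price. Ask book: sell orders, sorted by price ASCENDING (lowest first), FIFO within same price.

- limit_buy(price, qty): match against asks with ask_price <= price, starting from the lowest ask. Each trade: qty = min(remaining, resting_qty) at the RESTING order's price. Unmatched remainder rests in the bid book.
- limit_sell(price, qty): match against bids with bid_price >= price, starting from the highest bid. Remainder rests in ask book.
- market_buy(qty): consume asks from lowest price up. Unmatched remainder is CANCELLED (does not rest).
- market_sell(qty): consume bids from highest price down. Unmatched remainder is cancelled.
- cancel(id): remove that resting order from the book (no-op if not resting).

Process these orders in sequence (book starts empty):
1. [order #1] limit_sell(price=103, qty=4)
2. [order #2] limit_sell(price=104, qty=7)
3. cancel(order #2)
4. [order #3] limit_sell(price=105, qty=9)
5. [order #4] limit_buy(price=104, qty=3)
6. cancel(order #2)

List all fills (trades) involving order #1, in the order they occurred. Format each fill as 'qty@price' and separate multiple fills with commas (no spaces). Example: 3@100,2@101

After op 1 [order #1] limit_sell(price=103, qty=4): fills=none; bids=[-] asks=[#1:4@103]
After op 2 [order #2] limit_sell(price=104, qty=7): fills=none; bids=[-] asks=[#1:4@103 #2:7@104]
After op 3 cancel(order #2): fills=none; bids=[-] asks=[#1:4@103]
After op 4 [order #3] limit_sell(price=105, qty=9): fills=none; bids=[-] asks=[#1:4@103 #3:9@105]
After op 5 [order #4] limit_buy(price=104, qty=3): fills=#4x#1:3@103; bids=[-] asks=[#1:1@103 #3:9@105]
After op 6 cancel(order #2): fills=none; bids=[-] asks=[#1:1@103 #3:9@105]

Answer: 3@103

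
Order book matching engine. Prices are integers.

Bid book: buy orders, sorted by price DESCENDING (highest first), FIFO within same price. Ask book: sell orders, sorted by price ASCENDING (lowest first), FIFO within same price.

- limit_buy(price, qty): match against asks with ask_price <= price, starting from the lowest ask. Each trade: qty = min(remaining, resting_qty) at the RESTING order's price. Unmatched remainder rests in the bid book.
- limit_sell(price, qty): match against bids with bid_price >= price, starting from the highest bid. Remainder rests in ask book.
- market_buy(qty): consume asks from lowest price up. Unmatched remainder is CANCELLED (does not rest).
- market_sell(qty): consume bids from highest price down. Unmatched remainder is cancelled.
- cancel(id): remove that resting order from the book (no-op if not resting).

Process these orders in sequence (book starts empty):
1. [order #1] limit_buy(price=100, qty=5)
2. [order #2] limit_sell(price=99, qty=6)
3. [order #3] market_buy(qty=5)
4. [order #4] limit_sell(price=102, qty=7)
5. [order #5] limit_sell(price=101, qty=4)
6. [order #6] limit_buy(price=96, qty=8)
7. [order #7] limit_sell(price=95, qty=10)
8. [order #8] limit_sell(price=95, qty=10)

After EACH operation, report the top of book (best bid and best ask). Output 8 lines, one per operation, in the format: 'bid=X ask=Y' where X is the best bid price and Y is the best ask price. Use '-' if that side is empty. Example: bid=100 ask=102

After op 1 [order #1] limit_buy(price=100, qty=5): fills=none; bids=[#1:5@100] asks=[-]
After op 2 [order #2] limit_sell(price=99, qty=6): fills=#1x#2:5@100; bids=[-] asks=[#2:1@99]
After op 3 [order #3] market_buy(qty=5): fills=#3x#2:1@99; bids=[-] asks=[-]
After op 4 [order #4] limit_sell(price=102, qty=7): fills=none; bids=[-] asks=[#4:7@102]
After op 5 [order #5] limit_sell(price=101, qty=4): fills=none; bids=[-] asks=[#5:4@101 #4:7@102]
After op 6 [order #6] limit_buy(price=96, qty=8): fills=none; bids=[#6:8@96] asks=[#5:4@101 #4:7@102]
After op 7 [order #7] limit_sell(price=95, qty=10): fills=#6x#7:8@96; bids=[-] asks=[#7:2@95 #5:4@101 #4:7@102]
After op 8 [order #8] limit_sell(price=95, qty=10): fills=none; bids=[-] asks=[#7:2@95 #8:10@95 #5:4@101 #4:7@102]

Answer: bid=100 ask=-
bid=- ask=99
bid=- ask=-
bid=- ask=102
bid=- ask=101
bid=96 ask=101
bid=- ask=95
bid=- ask=95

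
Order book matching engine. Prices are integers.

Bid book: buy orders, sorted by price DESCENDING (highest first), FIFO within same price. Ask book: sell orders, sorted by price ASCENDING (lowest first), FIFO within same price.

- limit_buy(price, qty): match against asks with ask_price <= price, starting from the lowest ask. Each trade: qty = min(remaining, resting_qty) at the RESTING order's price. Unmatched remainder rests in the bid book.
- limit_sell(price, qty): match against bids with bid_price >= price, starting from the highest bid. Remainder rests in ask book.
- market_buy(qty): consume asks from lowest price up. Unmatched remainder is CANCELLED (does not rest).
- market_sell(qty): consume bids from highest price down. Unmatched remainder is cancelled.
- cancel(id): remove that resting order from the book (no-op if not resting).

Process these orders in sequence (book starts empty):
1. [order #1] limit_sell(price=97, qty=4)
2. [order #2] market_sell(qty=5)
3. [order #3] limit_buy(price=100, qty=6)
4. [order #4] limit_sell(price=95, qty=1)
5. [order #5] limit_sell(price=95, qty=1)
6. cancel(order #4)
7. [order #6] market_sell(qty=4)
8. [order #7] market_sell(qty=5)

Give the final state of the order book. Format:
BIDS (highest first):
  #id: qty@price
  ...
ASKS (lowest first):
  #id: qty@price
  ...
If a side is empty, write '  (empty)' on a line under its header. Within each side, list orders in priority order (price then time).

After op 1 [order #1] limit_sell(price=97, qty=4): fills=none; bids=[-] asks=[#1:4@97]
After op 2 [order #2] market_sell(qty=5): fills=none; bids=[-] asks=[#1:4@97]
After op 3 [order #3] limit_buy(price=100, qty=6): fills=#3x#1:4@97; bids=[#3:2@100] asks=[-]
After op 4 [order #4] limit_sell(price=95, qty=1): fills=#3x#4:1@100; bids=[#3:1@100] asks=[-]
After op 5 [order #5] limit_sell(price=95, qty=1): fills=#3x#5:1@100; bids=[-] asks=[-]
After op 6 cancel(order #4): fills=none; bids=[-] asks=[-]
After op 7 [order #6] market_sell(qty=4): fills=none; bids=[-] asks=[-]
After op 8 [order #7] market_sell(qty=5): fills=none; bids=[-] asks=[-]

Answer: BIDS (highest first):
  (empty)
ASKS (lowest first):
  (empty)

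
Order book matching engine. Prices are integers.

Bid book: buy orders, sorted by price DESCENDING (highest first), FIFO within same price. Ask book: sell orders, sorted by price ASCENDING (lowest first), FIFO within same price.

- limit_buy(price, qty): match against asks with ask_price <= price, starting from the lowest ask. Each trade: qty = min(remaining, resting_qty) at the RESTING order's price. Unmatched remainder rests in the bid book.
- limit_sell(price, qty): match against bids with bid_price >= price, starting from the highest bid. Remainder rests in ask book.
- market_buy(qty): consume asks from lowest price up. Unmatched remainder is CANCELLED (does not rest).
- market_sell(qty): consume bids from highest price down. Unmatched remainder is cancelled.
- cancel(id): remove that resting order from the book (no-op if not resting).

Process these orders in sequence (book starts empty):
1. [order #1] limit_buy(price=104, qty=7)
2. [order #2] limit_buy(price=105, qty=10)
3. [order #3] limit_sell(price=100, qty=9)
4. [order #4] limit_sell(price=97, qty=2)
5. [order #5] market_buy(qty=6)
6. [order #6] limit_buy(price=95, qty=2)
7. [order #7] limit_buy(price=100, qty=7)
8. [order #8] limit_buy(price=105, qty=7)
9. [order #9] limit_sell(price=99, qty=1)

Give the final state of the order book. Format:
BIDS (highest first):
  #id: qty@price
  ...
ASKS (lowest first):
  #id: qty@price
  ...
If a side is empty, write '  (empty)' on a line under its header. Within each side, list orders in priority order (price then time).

Answer: BIDS (highest first):
  #8: 6@105
  #1: 6@104
  #7: 7@100
  #6: 2@95
ASKS (lowest first):
  (empty)

Derivation:
After op 1 [order #1] limit_buy(price=104, qty=7): fills=none; bids=[#1:7@104] asks=[-]
After op 2 [order #2] limit_buy(price=105, qty=10): fills=none; bids=[#2:10@105 #1:7@104] asks=[-]
After op 3 [order #3] limit_sell(price=100, qty=9): fills=#2x#3:9@105; bids=[#2:1@105 #1:7@104] asks=[-]
After op 4 [order #4] limit_sell(price=97, qty=2): fills=#2x#4:1@105 #1x#4:1@104; bids=[#1:6@104] asks=[-]
After op 5 [order #5] market_buy(qty=6): fills=none; bids=[#1:6@104] asks=[-]
After op 6 [order #6] limit_buy(price=95, qty=2): fills=none; bids=[#1:6@104 #6:2@95] asks=[-]
After op 7 [order #7] limit_buy(price=100, qty=7): fills=none; bids=[#1:6@104 #7:7@100 #6:2@95] asks=[-]
After op 8 [order #8] limit_buy(price=105, qty=7): fills=none; bids=[#8:7@105 #1:6@104 #7:7@100 #6:2@95] asks=[-]
After op 9 [order #9] limit_sell(price=99, qty=1): fills=#8x#9:1@105; bids=[#8:6@105 #1:6@104 #7:7@100 #6:2@95] asks=[-]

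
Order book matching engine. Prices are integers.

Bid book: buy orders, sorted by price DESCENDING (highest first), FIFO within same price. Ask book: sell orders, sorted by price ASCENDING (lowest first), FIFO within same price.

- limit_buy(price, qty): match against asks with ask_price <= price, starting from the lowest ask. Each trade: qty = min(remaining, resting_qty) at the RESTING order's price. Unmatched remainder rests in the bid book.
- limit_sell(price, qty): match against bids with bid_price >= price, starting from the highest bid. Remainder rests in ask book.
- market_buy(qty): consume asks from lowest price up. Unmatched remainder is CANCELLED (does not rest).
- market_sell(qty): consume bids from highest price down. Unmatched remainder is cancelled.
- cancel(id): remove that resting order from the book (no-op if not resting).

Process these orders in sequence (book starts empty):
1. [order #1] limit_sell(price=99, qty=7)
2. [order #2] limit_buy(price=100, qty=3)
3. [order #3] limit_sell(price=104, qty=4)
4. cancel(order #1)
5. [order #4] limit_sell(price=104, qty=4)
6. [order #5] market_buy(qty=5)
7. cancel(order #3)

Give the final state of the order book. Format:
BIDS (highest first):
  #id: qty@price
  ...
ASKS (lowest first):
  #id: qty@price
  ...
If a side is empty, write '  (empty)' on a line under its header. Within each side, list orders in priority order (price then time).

After op 1 [order #1] limit_sell(price=99, qty=7): fills=none; bids=[-] asks=[#1:7@99]
After op 2 [order #2] limit_buy(price=100, qty=3): fills=#2x#1:3@99; bids=[-] asks=[#1:4@99]
After op 3 [order #3] limit_sell(price=104, qty=4): fills=none; bids=[-] asks=[#1:4@99 #3:4@104]
After op 4 cancel(order #1): fills=none; bids=[-] asks=[#3:4@104]
After op 5 [order #4] limit_sell(price=104, qty=4): fills=none; bids=[-] asks=[#3:4@104 #4:4@104]
After op 6 [order #5] market_buy(qty=5): fills=#5x#3:4@104 #5x#4:1@104; bids=[-] asks=[#4:3@104]
After op 7 cancel(order #3): fills=none; bids=[-] asks=[#4:3@104]

Answer: BIDS (highest first):
  (empty)
ASKS (lowest first):
  #4: 3@104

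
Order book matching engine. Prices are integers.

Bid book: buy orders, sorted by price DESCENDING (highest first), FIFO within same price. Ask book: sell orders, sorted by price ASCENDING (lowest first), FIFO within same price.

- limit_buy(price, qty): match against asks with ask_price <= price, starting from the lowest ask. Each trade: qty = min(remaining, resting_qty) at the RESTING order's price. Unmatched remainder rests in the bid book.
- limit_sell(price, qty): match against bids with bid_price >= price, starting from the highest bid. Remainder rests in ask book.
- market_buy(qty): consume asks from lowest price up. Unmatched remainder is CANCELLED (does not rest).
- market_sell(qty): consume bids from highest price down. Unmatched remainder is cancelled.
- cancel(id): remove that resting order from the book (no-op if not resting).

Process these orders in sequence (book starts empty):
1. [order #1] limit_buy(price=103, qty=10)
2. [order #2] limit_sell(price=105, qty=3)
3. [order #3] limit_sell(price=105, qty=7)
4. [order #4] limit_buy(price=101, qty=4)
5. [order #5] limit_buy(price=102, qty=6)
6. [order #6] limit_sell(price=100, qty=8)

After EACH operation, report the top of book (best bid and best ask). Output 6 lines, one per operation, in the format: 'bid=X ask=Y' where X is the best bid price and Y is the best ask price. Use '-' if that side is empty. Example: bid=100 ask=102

After op 1 [order #1] limit_buy(price=103, qty=10): fills=none; bids=[#1:10@103] asks=[-]
After op 2 [order #2] limit_sell(price=105, qty=3): fills=none; bids=[#1:10@103] asks=[#2:3@105]
After op 3 [order #3] limit_sell(price=105, qty=7): fills=none; bids=[#1:10@103] asks=[#2:3@105 #3:7@105]
After op 4 [order #4] limit_buy(price=101, qty=4): fills=none; bids=[#1:10@103 #4:4@101] asks=[#2:3@105 #3:7@105]
After op 5 [order #5] limit_buy(price=102, qty=6): fills=none; bids=[#1:10@103 #5:6@102 #4:4@101] asks=[#2:3@105 #3:7@105]
After op 6 [order #6] limit_sell(price=100, qty=8): fills=#1x#6:8@103; bids=[#1:2@103 #5:6@102 #4:4@101] asks=[#2:3@105 #3:7@105]

Answer: bid=103 ask=-
bid=103 ask=105
bid=103 ask=105
bid=103 ask=105
bid=103 ask=105
bid=103 ask=105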